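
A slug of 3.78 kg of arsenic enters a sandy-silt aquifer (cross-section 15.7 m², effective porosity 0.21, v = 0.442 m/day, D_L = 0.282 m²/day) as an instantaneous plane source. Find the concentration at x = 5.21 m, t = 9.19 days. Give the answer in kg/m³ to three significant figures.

0.177 kg/m³

For an instantaneous plane source, C(x,t) = M/(n_e·A·√(4πDt)) · exp(−(x−vt)²/(4Dt)), with n_e·A the pore (flow) area.
Plume center vt = 0.442 × 9.19 = 4.06198 m, so the well at 5.21 m is 1.14802 m downgradient of the peak.
√(4πDt) = 5.707 m, giving peak height M/(n_e·A·√(4πDt)) = 3.78/(0.21 × 15.7 × 5.707) = 0.2009 kg/m³.
(x−vt)²/(4Dt) = (1.14802)²/(4 × 0.282 × 9.19) = 0.1271; exp(−0.1271) = 0.8806.
C = 0.2009 × 0.8806 = 0.177 kg/m³.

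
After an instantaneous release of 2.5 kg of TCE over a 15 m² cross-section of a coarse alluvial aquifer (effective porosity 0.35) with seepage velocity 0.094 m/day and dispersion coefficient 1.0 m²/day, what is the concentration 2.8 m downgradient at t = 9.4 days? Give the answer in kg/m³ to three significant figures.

For an instantaneous plane source, C(x,t) = M/(n_e·A·√(4πDt)) · exp(−(x−vt)²/(4Dt)), with n_e·A the pore (flow) area.
Plume center vt = 0.094 × 9.4 = 0.8836 m, so the well at 2.8 m is 1.9164 m downgradient of the peak.
√(4πDt) = 10.87 m, giving peak height M/(n_e·A·√(4πDt)) = 2.5/(0.35 × 15 × 10.87) = 0.04381 kg/m³.
(x−vt)²/(4Dt) = (1.9164)²/(4 × 1.0 × 9.4) = 0.09768; exp(−0.09768) = 0.9069.
C = 0.04381 × 0.9069 = 0.0397 kg/m³.

0.0397 kg/m³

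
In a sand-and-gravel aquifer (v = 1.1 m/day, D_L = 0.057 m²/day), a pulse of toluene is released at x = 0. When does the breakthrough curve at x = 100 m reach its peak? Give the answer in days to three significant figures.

For the 1D instantaneous-source solution, setting ∂C/∂t = 0 at fixed x gives v²t² + 2Dt − x² = 0, so t = (√(D² + v²x²) − D)/v².
√(D² + v²x²) = √(0.057² + 1.1² × 100²) = 110.0; v² = 1.21.
t = (110.0 − 0.057)/1.21 = 90.9 days (vs. the pure-advection estimate x/v = 90.9 d).

90.9 days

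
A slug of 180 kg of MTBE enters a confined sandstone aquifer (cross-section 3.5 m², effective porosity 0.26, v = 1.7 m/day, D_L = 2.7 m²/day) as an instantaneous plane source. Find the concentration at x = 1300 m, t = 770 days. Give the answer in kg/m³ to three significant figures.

1.21 kg/m³

For an instantaneous plane source, C(x,t) = M/(n_e·A·√(4πDt)) · exp(−(x−vt)²/(4Dt)), with n_e·A the pore (flow) area.
Plume center vt = 1.7 × 770 = 1309 m, so the well at 1300 m is 9 m upgradient of the peak.
√(4πDt) = 161.6 m, giving peak height M/(n_e·A·√(4πDt)) = 180/(0.26 × 3.5 × 161.6) = 1.224 kg/m³.
(x−vt)²/(4Dt) = (-9)²/(4 × 2.7 × 770) = 0.009740; exp(−0.009740) = 0.9903.
C = 1.224 × 0.9903 = 1.21 kg/m³.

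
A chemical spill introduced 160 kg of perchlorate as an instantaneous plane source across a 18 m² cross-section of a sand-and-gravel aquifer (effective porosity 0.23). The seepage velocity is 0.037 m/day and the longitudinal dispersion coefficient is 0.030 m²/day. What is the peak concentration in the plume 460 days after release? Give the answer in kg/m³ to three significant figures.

2.93 kg/m³

The peak of an instantaneous 1D plume sits at x = vt; there the Gaussian factor is 1 and C_max = M/(n_e·A·√(4πDt)), where n_e·A is the pore area the mass is dissolved in.
√(4πDt) = √(4π × 0.030 × 460) = 13.17 m, so C_max = 160/(0.23 × 18 × 13.17) = 2.93 kg/m³.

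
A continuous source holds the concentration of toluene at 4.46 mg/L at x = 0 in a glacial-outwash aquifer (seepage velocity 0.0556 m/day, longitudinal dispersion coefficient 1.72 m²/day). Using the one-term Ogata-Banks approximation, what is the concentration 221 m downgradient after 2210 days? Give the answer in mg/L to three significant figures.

For a continuous step input, C/C₀ ≈ ½·erfc((x−vt)/(2√(Dt))).
vt = 0.0556 × 2210 = 122.876 m and 2√(Dt) = 2√(1.72 × 2210) = 123.3 m.
Argument (x−vt)/(2√(Dt)) = (221 − 122.876)/123.3 = 0.7958; ½·erfc(0.7958) = 0.1302.
C = 4.46 × 0.1302 = 0.581 mg/L.

0.581 mg/L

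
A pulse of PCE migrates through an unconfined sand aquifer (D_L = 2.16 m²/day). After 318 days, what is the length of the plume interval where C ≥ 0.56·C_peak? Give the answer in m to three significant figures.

79.8 m

The plume is Gaussian with σ = √(2Dt) = √(2 × 2.16 × 318) = 37.06 m.
C/C_peak = exp(−Δx²/(2σ²)) = 0.56 ⇒ Δx = σ·√(−2 ln 0.56) = 37.06 × 1.077 = 39.91 m.
Width = 2Δx = 79.8 m.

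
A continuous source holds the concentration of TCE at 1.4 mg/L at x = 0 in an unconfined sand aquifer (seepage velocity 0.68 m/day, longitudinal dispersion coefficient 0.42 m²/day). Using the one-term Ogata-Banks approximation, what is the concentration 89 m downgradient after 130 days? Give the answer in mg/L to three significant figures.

0.668 mg/L

For a continuous step input, C/C₀ ≈ ½·erfc((x−vt)/(2√(Dt))).
vt = 0.68 × 130 = 88.4 m and 2√(Dt) = 2√(0.42 × 130) = 14.78 m.
Argument (x−vt)/(2√(Dt)) = (89 − 88.4)/14.78 = 0.04060; ½·erfc(0.04060) = 0.4771.
C = 1.4 × 0.4771 = 0.668 mg/L.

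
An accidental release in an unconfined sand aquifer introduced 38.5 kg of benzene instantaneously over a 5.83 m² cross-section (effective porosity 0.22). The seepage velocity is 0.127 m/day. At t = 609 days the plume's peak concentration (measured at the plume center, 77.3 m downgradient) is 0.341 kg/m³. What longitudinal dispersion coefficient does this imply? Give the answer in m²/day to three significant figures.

At the plume center C_max = M/(n_e·A·√(4πDt)), so D = M²/(4πt·(n_e·A·C_max)²).
n_e·A·C_max = 0.22 × 5.83 × 0.341 = 0.4374 kg/m.
D = 38.5²/(4π × 609 × 0.4374²) = 1.01 m²/day.

1.01 m²/day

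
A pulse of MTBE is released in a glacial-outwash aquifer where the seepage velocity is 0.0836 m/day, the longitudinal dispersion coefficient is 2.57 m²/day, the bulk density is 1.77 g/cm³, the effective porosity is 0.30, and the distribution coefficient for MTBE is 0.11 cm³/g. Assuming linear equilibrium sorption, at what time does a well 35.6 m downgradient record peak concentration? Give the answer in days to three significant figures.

321 days

Retardation factor R = 1 + ρ_b·K_d/n = 1 + 1.77 × 0.11/0.30 = 1.649.
Sorption retards both mechanisms: v_R = v/R = 0.05070 m/day, D_R = D/R = 1.559 m²/day.
Peak time from v_R²t² + 2D_R t − x² = 0: t = (√(D_R² + v_R²x²) − D_R)/v_R².
√(D_R² + v_R²x²) = √(1.559² + 0.05070² × 35.6²) = 2.385; v_R² = 0.002570.
t = (2.385 − 1.559)/0.002570 = 321 days.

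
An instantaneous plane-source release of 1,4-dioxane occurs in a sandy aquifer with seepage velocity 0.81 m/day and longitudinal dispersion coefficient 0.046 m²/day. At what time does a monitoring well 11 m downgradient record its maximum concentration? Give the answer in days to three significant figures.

13.5 days

For the 1D instantaneous-source solution, setting ∂C/∂t = 0 at fixed x gives v²t² + 2Dt − x² = 0, so t = (√(D² + v²x²) − D)/v².
√(D² + v²x²) = √(0.046² + 0.81² × 11²) = 8.910; v² = 0.6561.
t = (8.910 − 0.046)/0.6561 = 13.5 days (vs. the pure-advection estimate x/v = 13.6 d).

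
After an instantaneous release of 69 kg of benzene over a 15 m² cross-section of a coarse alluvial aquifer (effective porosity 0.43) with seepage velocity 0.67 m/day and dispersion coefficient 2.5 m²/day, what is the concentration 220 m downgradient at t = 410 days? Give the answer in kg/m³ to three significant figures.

For an instantaneous plane source, C(x,t) = M/(n_e·A·√(4πDt)) · exp(−(x−vt)²/(4Dt)), with n_e·A the pore (flow) area.
Plume center vt = 0.67 × 410 = 274.7 m, so the well at 220 m is 54.7 m upgradient of the peak.
√(4πDt) = 113.5 m, giving peak height M/(n_e·A·√(4πDt)) = 69/(0.43 × 15 × 113.5) = 0.09425 kg/m³.
(x−vt)²/(4Dt) = (-54.7)²/(4 × 2.5 × 410) = 0.7298; exp(−0.7298) = 0.4820.
C = 0.09425 × 0.4820 = 0.0454 kg/m³.

0.0454 kg/m³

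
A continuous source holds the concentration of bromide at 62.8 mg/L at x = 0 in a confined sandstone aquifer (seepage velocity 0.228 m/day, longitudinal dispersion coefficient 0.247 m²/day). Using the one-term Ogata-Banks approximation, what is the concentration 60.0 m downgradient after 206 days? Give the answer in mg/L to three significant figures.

6.17 mg/L

For a continuous step input, C/C₀ ≈ ½·erfc((x−vt)/(2√(Dt))).
vt = 0.228 × 206 = 46.968 m and 2√(Dt) = 2√(0.247 × 206) = 14.27 m.
Argument (x−vt)/(2√(Dt)) = (60.0 − 46.968)/14.27 = 0.9132; ½·erfc(0.9132) = 0.09827.
C = 62.8 × 0.09827 = 6.17 mg/L.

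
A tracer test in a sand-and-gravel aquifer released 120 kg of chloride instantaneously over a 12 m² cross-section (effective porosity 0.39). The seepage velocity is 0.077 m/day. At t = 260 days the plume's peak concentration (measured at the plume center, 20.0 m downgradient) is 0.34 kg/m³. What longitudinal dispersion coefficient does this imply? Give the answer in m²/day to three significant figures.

1.74 m²/day

At the plume center C_max = M/(n_e·A·√(4πDt)), so D = M²/(4πt·(n_e·A·C_max)²).
n_e·A·C_max = 0.39 × 12 × 0.34 = 1.591 kg/m.
D = 120²/(4π × 260 × 1.591²) = 1.74 m²/day.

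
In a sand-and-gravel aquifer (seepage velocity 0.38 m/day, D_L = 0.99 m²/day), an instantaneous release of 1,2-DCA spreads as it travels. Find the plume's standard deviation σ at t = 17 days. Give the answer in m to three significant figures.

Dispersive spreading gives a Gaussian with σ² = 2Dt; advection only shifts the center.
σ = √(2 × 0.99 × 17) = 5.80 m.

5.80 m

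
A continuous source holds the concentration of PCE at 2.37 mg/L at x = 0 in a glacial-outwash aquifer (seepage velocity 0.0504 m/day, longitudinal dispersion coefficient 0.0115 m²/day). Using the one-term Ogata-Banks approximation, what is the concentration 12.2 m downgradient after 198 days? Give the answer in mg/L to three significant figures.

For a continuous step input, C/C₀ ≈ ½·erfc((x−vt)/(2√(Dt))).
vt = 0.0504 × 198 = 9.9792 m and 2√(Dt) = 2√(0.0115 × 198) = 3.018 m.
Argument (x−vt)/(2√(Dt)) = (12.2 − 9.9792)/3.018 = 0.7359; ½·erfc(0.7359) = 0.1490.
C = 2.37 × 0.1490 = 0.353 mg/L.

0.353 mg/L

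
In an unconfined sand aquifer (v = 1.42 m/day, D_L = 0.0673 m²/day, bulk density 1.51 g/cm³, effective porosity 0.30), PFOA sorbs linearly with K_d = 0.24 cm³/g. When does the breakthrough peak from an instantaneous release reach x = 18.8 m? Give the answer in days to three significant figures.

29.2 days

Retardation factor R = 1 + ρ_b·K_d/n = 1 + 1.51 × 0.24/0.30 = 2.208.
Sorption retards both mechanisms: v_R = v/R = 0.6431 m/day, D_R = D/R = 0.03048 m²/day.
Peak time from v_R²t² + 2D_R t − x² = 0: t = (√(D_R² + v_R²x²) − D_R)/v_R².
√(D_R² + v_R²x²) = √(0.03048² + 0.6431² × 18.8²) = 12.09; v_R² = 0.4136.
t = (12.09 − 0.03048)/0.4136 = 29.2 days.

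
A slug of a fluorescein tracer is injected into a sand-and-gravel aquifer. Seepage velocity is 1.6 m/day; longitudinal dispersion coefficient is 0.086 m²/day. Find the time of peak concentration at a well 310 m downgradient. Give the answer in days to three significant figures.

For the 1D instantaneous-source solution, setting ∂C/∂t = 0 at fixed x gives v²t² + 2Dt − x² = 0, so t = (√(D² + v²x²) − D)/v².
√(D² + v²x²) = √(0.086² + 1.6² × 310²) = 496.0; v² = 2.56.
t = (496.0 − 0.086)/2.56 = 194 days (vs. the pure-advection estimate x/v = 194 d).

194 days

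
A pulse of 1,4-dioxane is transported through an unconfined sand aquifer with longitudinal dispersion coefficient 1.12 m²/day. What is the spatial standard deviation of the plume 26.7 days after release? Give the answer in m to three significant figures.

7.73 m

Dispersive spreading gives a Gaussian with σ² = 2Dt; advection only shifts the center.
σ = √(2 × 1.12 × 26.7) = 7.73 m.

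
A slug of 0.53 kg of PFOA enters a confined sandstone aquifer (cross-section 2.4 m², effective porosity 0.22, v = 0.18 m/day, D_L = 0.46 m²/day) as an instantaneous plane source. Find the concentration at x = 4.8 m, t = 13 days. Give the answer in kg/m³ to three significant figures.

For an instantaneous plane source, C(x,t) = M/(n_e·A·√(4πDt)) · exp(−(x−vt)²/(4Dt)), with n_e·A the pore (flow) area.
Plume center vt = 0.18 × 13 = 2.34 m, so the well at 4.8 m is 2.46 m downgradient of the peak.
√(4πDt) = 8.669 m, giving peak height M/(n_e·A·√(4πDt)) = 0.53/(0.22 × 2.4 × 8.669) = 0.1158 kg/m³.
(x−vt)²/(4Dt) = (2.46)²/(4 × 0.46 × 13) = 0.2530; exp(−0.2530) = 0.7765.
C = 0.1158 × 0.7765 = 0.0899 kg/m³.

0.0899 kg/m³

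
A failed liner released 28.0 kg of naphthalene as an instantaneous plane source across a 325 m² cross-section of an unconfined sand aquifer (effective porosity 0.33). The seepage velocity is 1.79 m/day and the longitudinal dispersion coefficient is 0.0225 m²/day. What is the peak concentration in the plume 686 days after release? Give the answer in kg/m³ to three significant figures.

0.0187 kg/m³

The peak of an instantaneous 1D plume sits at x = vt; there the Gaussian factor is 1 and C_max = M/(n_e·A·√(4πDt)), where n_e·A is the pore area the mass is dissolved in.
√(4πDt) = √(4π × 0.0225 × 686) = 13.93 m, so C_max = 28.0/(0.33 × 325 × 13.93) = 0.0187 kg/m³.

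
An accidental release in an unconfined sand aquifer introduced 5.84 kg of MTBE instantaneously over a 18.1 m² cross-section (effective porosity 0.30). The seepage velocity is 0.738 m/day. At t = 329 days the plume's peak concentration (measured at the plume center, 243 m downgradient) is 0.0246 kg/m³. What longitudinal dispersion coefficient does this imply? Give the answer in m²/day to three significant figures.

At the plume center C_max = M/(n_e·A·√(4πDt)), so D = M²/(4πt·(n_e·A·C_max)²).
n_e·A·C_max = 0.30 × 18.1 × 0.0246 = 0.1336 kg/m.
D = 5.84²/(4π × 329 × 0.1336²) = 0.462 m²/day.

0.462 m²/day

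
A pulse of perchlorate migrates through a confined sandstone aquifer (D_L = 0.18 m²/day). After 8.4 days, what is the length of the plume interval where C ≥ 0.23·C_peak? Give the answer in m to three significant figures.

5.96 m

The plume is Gaussian with σ = √(2Dt) = √(2 × 0.18 × 8.4) = 1.739 m.
C/C_peak = exp(−Δx²/(2σ²)) = 0.23 ⇒ Δx = σ·√(−2 ln 0.23) = 1.739 × 1.714 = 2.981 m.
Width = 2Δx = 5.96 m.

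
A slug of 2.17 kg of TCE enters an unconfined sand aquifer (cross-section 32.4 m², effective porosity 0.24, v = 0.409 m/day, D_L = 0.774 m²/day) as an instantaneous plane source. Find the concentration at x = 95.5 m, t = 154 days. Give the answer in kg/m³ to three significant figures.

0.000785 kg/m³

For an instantaneous plane source, C(x,t) = M/(n_e·A·√(4πDt)) · exp(−(x−vt)²/(4Dt)), with n_e·A the pore (flow) area.
Plume center vt = 0.409 × 154 = 62.986 m, so the well at 95.5 m is 32.514 m downgradient of the peak.
√(4πDt) = 38.70 m, giving peak height M/(n_e·A·√(4πDt)) = 2.17/(0.24 × 32.4 × 38.70) = 0.007211 kg/m³.
(x−vt)²/(4Dt) = (32.514)²/(4 × 0.774 × 154) = 2.217; exp(−2.217) = 0.1089.
C = 0.007211 × 0.1089 = 0.000785 kg/m³.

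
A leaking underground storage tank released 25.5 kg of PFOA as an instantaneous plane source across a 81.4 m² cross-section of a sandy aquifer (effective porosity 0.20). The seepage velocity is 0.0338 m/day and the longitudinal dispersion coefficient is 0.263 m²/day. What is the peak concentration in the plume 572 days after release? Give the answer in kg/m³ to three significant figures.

0.0360 kg/m³

The peak of an instantaneous 1D plume sits at x = vt; there the Gaussian factor is 1 and C_max = M/(n_e·A·√(4πDt)), where n_e·A is the pore area the mass is dissolved in.
√(4πDt) = √(4π × 0.263 × 572) = 43.48 m, so C_max = 25.5/(0.20 × 81.4 × 43.48) = 0.0360 kg/m³.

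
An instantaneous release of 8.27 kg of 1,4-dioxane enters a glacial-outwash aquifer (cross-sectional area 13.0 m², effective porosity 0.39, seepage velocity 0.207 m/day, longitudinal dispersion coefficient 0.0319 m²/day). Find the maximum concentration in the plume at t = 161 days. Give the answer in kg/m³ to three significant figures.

0.203 kg/m³

The peak of an instantaneous 1D plume sits at x = vt; there the Gaussian factor is 1 and C_max = M/(n_e·A·√(4πDt)), where n_e·A is the pore area the mass is dissolved in.
√(4πDt) = √(4π × 0.0319 × 161) = 8.034 m, so C_max = 8.27/(0.39 × 13.0 × 8.034) = 0.203 kg/m³.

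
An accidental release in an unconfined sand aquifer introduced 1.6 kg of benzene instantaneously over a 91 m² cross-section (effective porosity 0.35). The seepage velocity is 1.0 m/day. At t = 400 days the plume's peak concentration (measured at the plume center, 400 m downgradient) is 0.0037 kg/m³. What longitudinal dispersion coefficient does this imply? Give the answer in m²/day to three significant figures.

0.0367 m²/day

At the plume center C_max = M/(n_e·A·√(4πDt)), so D = M²/(4πt·(n_e·A·C_max)²).
n_e·A·C_max = 0.35 × 91 × 0.0037 = 0.1178 kg/m.
D = 1.6²/(4π × 400 × 0.1178²) = 0.0367 m²/day.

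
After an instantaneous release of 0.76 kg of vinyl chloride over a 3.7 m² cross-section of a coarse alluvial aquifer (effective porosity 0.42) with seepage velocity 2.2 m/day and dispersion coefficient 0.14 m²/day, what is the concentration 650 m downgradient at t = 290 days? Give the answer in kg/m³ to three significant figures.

0.00892 kg/m³

For an instantaneous plane source, C(x,t) = M/(n_e·A·√(4πDt)) · exp(−(x−vt)²/(4Dt)), with n_e·A the pore (flow) area.
Plume center vt = 2.2 × 290 = 638 m, so the well at 650 m is 12 m downgradient of the peak.
√(4πDt) = 22.59 m, giving peak height M/(n_e·A·√(4πDt)) = 0.76/(0.42 × 3.7 × 22.59) = 0.02165 kg/m³.
(x−vt)²/(4Dt) = (12)²/(4 × 0.14 × 290) = 0.8867; exp(−0.8867) = 0.4120.
C = 0.02165 × 0.4120 = 0.00892 kg/m³.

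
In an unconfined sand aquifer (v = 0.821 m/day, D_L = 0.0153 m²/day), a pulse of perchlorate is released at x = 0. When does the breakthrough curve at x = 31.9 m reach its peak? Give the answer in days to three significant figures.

38.8 days

For the 1D instantaneous-source solution, setting ∂C/∂t = 0 at fixed x gives v²t² + 2Dt − x² = 0, so t = (√(D² + v²x²) − D)/v².
√(D² + v²x²) = √(0.0153² + 0.821² × 31.9²) = 26.19; v² = 0.674041.
t = (26.19 − 0.0153)/0.674041 = 38.8 days (vs. the pure-advection estimate x/v = 38.9 d).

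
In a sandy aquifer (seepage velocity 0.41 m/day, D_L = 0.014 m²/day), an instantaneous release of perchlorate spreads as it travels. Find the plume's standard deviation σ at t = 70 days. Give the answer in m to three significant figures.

Dispersive spreading gives a Gaussian with σ² = 2Dt; advection only shifts the center.
σ = √(2 × 0.014 × 70) = 1.40 m.

1.40 m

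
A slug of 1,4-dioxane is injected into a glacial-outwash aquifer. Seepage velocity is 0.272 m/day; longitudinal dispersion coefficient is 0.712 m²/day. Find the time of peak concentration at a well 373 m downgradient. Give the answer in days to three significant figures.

For the 1D instantaneous-source solution, setting ∂C/∂t = 0 at fixed x gives v²t² + 2Dt − x² = 0, so t = (√(D² + v²x²) − D)/v².
√(D² + v²x²) = √(0.712² + 0.272² × 373²) = 101.5; v² = 0.073984.
t = (101.5 − 0.712)/0.073984 = 1360 days (vs. the pure-advection estimate x/v = 1370 d).

1360 days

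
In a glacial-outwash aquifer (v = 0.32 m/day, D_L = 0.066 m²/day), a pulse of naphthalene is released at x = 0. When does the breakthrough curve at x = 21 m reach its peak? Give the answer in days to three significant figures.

For the 1D instantaneous-source solution, setting ∂C/∂t = 0 at fixed x gives v²t² + 2Dt − x² = 0, so t = (√(D² + v²x²) − D)/v².
√(D² + v²x²) = √(0.066² + 0.32² × 21²) = 6.720; v² = 0.1024.
t = (6.720 − 0.066)/0.1024 = 65.0 days (vs. the pure-advection estimate x/v = 65.6 d).

65.0 days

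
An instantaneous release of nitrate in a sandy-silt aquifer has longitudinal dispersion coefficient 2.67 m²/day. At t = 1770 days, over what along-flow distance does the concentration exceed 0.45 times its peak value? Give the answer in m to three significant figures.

The plume is Gaussian with σ = √(2Dt) = √(2 × 2.67 × 1770) = 97.22 m.
C/C_peak = exp(−Δx²/(2σ²)) = 0.45 ⇒ Δx = σ·√(−2 ln 0.45) = 97.22 × 1.264 = 122.9 m.
Width = 2Δx = 246 m.

246 m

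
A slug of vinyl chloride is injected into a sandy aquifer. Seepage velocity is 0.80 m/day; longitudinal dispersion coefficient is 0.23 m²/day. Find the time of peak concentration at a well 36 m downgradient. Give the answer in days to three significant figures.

44.6 days

For the 1D instantaneous-source solution, setting ∂C/∂t = 0 at fixed x gives v²t² + 2Dt − x² = 0, so t = (√(D² + v²x²) − D)/v².
√(D² + v²x²) = √(0.23² + 0.80² × 36²) = 28.80; v² = 0.64.
t = (28.80 − 0.23)/0.64 = 44.6 days (vs. the pure-advection estimate x/v = 45.0 d).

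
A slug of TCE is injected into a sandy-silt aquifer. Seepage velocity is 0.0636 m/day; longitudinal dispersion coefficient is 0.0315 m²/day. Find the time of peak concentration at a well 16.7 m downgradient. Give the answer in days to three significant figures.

255 days

For the 1D instantaneous-source solution, setting ∂C/∂t = 0 at fixed x gives v²t² + 2Dt − x² = 0, so t = (√(D² + v²x²) − D)/v².
√(D² + v²x²) = √(0.0315² + 0.0636² × 16.7²) = 1.063; v² = 0.00404496.
t = (1.063 − 0.0315)/0.00404496 = 255 days (vs. the pure-advection estimate x/v = 263 d).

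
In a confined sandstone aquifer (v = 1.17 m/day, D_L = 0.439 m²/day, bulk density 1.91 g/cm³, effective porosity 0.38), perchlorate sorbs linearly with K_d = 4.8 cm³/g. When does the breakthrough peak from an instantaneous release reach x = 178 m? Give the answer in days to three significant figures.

3810 days

Retardation factor R = 1 + ρ_b·K_d/n = 1 + 1.91 × 4.8/0.38 = 25.13.
Sorption retards both mechanisms: v_R = v/R = 0.04656 m/day, D_R = D/R = 0.01747 m²/day.
Peak time from v_R²t² + 2D_R t − x² = 0: t = (√(D_R² + v_R²x²) − D_R)/v_R².
√(D_R² + v_R²x²) = √(0.01747² + 0.04656² × 178²) = 8.288; v_R² = 0.002168.
t = (8.288 − 0.01747)/0.002168 = 3810 days.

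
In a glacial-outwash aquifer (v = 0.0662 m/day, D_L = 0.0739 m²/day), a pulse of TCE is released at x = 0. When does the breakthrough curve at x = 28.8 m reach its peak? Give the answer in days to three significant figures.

419 days

For the 1D instantaneous-source solution, setting ∂C/∂t = 0 at fixed x gives v²t² + 2Dt − x² = 0, so t = (√(D² + v²x²) − D)/v².
√(D² + v²x²) = √(0.0739² + 0.0662² × 28.8²) = 1.908; v² = 0.00438244.
t = (1.908 − 0.0739)/0.00438244 = 419 days (vs. the pure-advection estimate x/v = 435 d).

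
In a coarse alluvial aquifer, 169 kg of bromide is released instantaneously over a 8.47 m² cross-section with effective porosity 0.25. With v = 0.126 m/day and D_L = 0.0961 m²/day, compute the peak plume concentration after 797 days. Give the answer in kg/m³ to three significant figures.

The peak of an instantaneous 1D plume sits at x = vt; there the Gaussian factor is 1 and C_max = M/(n_e·A·√(4πDt)), where n_e·A is the pore area the mass is dissolved in.
√(4πDt) = √(4π × 0.0961 × 797) = 31.02 m, so C_max = 169/(0.25 × 8.47 × 31.02) = 2.57 kg/m³.

2.57 kg/m³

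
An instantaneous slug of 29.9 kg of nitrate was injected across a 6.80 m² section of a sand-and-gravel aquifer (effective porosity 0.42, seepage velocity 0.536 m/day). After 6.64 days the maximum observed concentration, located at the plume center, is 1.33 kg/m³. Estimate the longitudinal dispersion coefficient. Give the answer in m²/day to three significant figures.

At the plume center C_max = M/(n_e·A·√(4πDt)), so D = M²/(4πt·(n_e·A·C_max)²).
n_e·A·C_max = 0.42 × 6.80 × 1.33 = 3.798 kg/m.
D = 29.9²/(4π × 6.64 × 3.798²) = 0.743 m²/day.

0.743 m²/day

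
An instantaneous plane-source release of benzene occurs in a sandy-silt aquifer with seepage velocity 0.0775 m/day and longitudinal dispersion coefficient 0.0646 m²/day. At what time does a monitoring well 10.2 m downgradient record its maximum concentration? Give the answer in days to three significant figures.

121 days

For the 1D instantaneous-source solution, setting ∂C/∂t = 0 at fixed x gives v²t² + 2Dt − x² = 0, so t = (√(D² + v²x²) − D)/v².
√(D² + v²x²) = √(0.0646² + 0.0775² × 10.2²) = 0.7931; v² = 0.00600625.
t = (0.7931 − 0.0646)/0.00600625 = 121 days (vs. the pure-advection estimate x/v = 132 d).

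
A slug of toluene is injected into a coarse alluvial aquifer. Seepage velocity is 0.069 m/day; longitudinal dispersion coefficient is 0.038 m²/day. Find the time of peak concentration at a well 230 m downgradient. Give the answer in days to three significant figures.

3330 days

For the 1D instantaneous-source solution, setting ∂C/∂t = 0 at fixed x gives v²t² + 2Dt − x² = 0, so t = (√(D² + v²x²) − D)/v².
√(D² + v²x²) = √(0.038² + 0.069² × 230²) = 15.87; v² = 0.004761.
t = (15.87 − 0.038)/0.004761 = 3330 days (vs. the pure-advection estimate x/v = 3330 d).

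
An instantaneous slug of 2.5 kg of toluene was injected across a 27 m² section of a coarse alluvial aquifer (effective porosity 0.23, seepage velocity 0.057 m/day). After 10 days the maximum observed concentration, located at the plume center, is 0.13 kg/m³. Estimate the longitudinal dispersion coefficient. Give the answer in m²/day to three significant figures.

At the plume center C_max = M/(n_e·A·√(4πDt)), so D = M²/(4πt·(n_e·A·C_max)²).
n_e·A·C_max = 0.23 × 27 × 0.13 = 0.8073 kg/m.
D = 2.5²/(4π × 10 × 0.8073²) = 0.0763 m²/day.

0.0763 m²/day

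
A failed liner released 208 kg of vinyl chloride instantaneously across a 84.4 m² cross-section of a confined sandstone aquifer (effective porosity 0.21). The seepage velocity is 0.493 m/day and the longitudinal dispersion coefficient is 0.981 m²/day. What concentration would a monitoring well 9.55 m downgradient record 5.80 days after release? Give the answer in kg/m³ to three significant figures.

For an instantaneous plane source, C(x,t) = M/(n_e·A·√(4πDt)) · exp(−(x−vt)²/(4Dt)), with n_e·A the pore (flow) area.
Plume center vt = 0.493 × 5.80 = 2.8594 m, so the well at 9.55 m is 6.6906 m downgradient of the peak.
√(4πDt) = 8.456 m, giving peak height M/(n_e·A·√(4πDt)) = 208/(0.21 × 84.4 × 8.456) = 1.388 kg/m³.
(x−vt)²/(4Dt) = (6.6906)²/(4 × 0.981 × 5.80) = 1.967; exp(−1.967) = 0.1399.
C = 1.388 × 0.1399 = 0.194 kg/m³.

0.194 kg/m³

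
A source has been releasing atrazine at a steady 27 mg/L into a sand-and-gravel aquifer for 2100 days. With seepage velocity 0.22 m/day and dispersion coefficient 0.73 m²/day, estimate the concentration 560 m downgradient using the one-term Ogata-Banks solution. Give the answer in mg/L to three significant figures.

1.04 mg/L

For a continuous step input, C/C₀ ≈ ½·erfc((x−vt)/(2√(Dt))).
vt = 0.22 × 2100 = 462 m and 2√(Dt) = 2√(0.73 × 2100) = 78.31 m.
Argument (x−vt)/(2√(Dt)) = (560 − 462)/78.31 = 1.251; ½·erfc(1.251) = 0.03843.
C = 27 × 0.03843 = 1.04 mg/L.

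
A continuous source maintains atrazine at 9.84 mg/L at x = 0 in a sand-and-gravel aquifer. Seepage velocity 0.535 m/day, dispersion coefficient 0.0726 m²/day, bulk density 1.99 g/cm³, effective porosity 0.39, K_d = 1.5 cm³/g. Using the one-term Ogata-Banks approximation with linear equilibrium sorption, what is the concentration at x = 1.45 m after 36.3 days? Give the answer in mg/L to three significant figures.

8.32 mg/L

Retardation factor R = 1 + ρ_b·K_d/n = 1 + 1.99 × 1.5/0.39 = 8.654.
Sorption retards both mechanisms: v_R = v/R = 0.06182 m/day, D_R = D/R = 0.008389 m²/day.
v_R·t = 0.06182 × 36.3 = 2.244066 m; 2√(D_R t) = 1.104 m; argument = (1.45 − 2.244066)/1.104 = -0.7193.
C = C₀ × ½·erfc(-0.7193) = 9.84 × 0.8455 = 8.32 mg/L.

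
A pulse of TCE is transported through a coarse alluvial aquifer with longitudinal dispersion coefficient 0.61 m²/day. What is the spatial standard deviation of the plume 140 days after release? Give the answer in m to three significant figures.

Dispersive spreading gives a Gaussian with σ² = 2Dt; advection only shifts the center.
σ = √(2 × 0.61 × 140) = 13.1 m.

13.1 m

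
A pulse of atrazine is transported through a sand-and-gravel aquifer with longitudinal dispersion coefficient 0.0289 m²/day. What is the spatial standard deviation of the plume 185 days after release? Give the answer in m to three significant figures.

Dispersive spreading gives a Gaussian with σ² = 2Dt; advection only shifts the center.
σ = √(2 × 0.0289 × 185) = 3.27 m.

3.27 m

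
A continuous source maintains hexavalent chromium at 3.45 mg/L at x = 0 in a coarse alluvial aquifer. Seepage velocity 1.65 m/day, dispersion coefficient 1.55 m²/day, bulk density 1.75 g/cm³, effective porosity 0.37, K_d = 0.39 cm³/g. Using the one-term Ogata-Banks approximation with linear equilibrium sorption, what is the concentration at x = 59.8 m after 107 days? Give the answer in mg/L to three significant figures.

Retardation factor R = 1 + ρ_b·K_d/n = 1 + 1.75 × 0.39/0.37 = 2.845.
Sorption retards both mechanisms: v_R = v/R = 0.5800 m/day, D_R = D/R = 0.5448 m²/day.
v_R·t = 0.5800 × 107 = 62.06 m; 2√(D_R t) = 15.27 m; argument = (59.8 − 62.06)/15.27 = -0.1480.
C = C₀ × ½·erfc(-0.1480) = 3.45 × 0.5829 = 2.01 mg/L.

2.01 mg/L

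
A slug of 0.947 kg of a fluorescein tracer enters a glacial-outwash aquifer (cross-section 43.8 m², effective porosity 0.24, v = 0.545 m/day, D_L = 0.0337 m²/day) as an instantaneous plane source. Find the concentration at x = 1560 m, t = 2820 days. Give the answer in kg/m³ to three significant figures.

0.000640 kg/m³

For an instantaneous plane source, C(x,t) = M/(n_e·A·√(4πDt)) · exp(−(x−vt)²/(4Dt)), with n_e·A the pore (flow) area.
Plume center vt = 0.545 × 2820 = 1536.9 m, so the well at 1560 m is 23.1 m downgradient of the peak.
√(4πDt) = 34.56 m, giving peak height M/(n_e·A·√(4πDt)) = 0.947/(0.24 × 43.8 × 34.56) = 0.002607 kg/m³.
(x−vt)²/(4Dt) = (23.1)²/(4 × 0.0337 × 2820) = 1.404; exp(−1.404) = 0.2456.
C = 0.002607 × 0.2456 = 0.000640 kg/m³.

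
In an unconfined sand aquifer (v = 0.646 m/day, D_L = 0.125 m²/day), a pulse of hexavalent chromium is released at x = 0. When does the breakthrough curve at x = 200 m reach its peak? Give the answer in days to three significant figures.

309 days

For the 1D instantaneous-source solution, setting ∂C/∂t = 0 at fixed x gives v²t² + 2Dt − x² = 0, so t = (√(D² + v²x²) − D)/v².
√(D² + v²x²) = √(0.125² + 0.646² × 200²) = 129.2; v² = 0.417316.
t = (129.2 − 0.125)/0.417316 = 309 days (vs. the pure-advection estimate x/v = 310 d).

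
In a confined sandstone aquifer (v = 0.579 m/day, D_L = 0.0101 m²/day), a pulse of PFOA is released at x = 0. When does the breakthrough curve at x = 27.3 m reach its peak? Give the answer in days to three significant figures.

For the 1D instantaneous-source solution, setting ∂C/∂t = 0 at fixed x gives v²t² + 2Dt − x² = 0, so t = (√(D² + v²x²) − D)/v².
√(D² + v²x²) = √(0.0101² + 0.579² × 27.3²) = 15.81; v² = 0.335241.
t = (15.81 − 0.0101)/0.335241 = 47.1 days (vs. the pure-advection estimate x/v = 47.2 d).

47.1 days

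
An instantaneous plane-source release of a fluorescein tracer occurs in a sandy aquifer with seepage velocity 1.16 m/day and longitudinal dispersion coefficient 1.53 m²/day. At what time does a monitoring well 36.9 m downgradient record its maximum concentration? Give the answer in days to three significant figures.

30.7 days

For the 1D instantaneous-source solution, setting ∂C/∂t = 0 at fixed x gives v²t² + 2Dt − x² = 0, so t = (√(D² + v²x²) − D)/v².
√(D² + v²x²) = √(1.53² + 1.16² × 36.9²) = 42.83; v² = 1.3456.
t = (42.83 − 1.53)/1.3456 = 30.7 days (vs. the pure-advection estimate x/v = 31.8 d).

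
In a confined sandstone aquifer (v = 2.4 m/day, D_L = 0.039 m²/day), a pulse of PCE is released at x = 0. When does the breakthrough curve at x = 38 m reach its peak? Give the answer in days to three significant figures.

15.8 days

For the 1D instantaneous-source solution, setting ∂C/∂t = 0 at fixed x gives v²t² + 2Dt − x² = 0, so t = (√(D² + v²x²) − D)/v².
√(D² + v²x²) = √(0.039² + 2.4² × 38²) = 91.20; v² = 5.76.
t = (91.20 − 0.039)/5.76 = 15.8 days (vs. the pure-advection estimate x/v = 15.8 d).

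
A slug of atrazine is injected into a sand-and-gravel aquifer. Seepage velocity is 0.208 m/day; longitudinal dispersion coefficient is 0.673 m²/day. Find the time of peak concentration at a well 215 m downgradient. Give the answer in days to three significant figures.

For the 1D instantaneous-source solution, setting ∂C/∂t = 0 at fixed x gives v²t² + 2Dt − x² = 0, so t = (√(D² + v²x²) − D)/v².
√(D² + v²x²) = √(0.673² + 0.208² × 215²) = 44.73; v² = 0.043264.
t = (44.73 − 0.673)/0.043264 = 1020 days (vs. the pure-advection estimate x/v = 1030 d).

1020 days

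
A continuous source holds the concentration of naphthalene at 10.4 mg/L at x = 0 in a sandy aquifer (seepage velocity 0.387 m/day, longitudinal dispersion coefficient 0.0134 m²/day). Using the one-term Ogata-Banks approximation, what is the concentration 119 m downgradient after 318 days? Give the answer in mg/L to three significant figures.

9.55 mg/L

For a continuous step input, C/C₀ ≈ ½·erfc((x−vt)/(2√(Dt))).
vt = 0.387 × 318 = 123.066 m and 2√(Dt) = 2√(0.0134 × 318) = 4.129 m.
Argument (x−vt)/(2√(Dt)) = (119 − 123.066)/4.129 = -0.9847; ½·erfc(-0.9847) = 0.9181.
C = 10.4 × 0.9181 = 9.55 mg/L.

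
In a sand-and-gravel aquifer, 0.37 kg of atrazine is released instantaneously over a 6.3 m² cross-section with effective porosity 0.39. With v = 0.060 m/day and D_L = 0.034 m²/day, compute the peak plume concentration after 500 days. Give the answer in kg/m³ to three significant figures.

0.0103 kg/m³

The peak of an instantaneous 1D plume sits at x = vt; there the Gaussian factor is 1 and C_max = M/(n_e·A·√(4πDt)), where n_e·A is the pore area the mass is dissolved in.
√(4πDt) = √(4π × 0.034 × 500) = 14.62 m, so C_max = 0.37/(0.39 × 6.3 × 14.62) = 0.0103 kg/m³.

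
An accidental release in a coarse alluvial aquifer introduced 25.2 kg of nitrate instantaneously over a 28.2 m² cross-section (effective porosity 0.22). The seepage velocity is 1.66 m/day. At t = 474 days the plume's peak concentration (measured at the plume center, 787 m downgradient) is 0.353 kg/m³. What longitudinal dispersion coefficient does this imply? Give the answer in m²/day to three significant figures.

0.0222 m²/day

At the plume center C_max = M/(n_e·A·√(4πDt)), so D = M²/(4πt·(n_e·A·C_max)²).
n_e·A·C_max = 0.22 × 28.2 × 0.353 = 2.190 kg/m.
D = 25.2²/(4π × 474 × 2.190²) = 0.0222 m²/day.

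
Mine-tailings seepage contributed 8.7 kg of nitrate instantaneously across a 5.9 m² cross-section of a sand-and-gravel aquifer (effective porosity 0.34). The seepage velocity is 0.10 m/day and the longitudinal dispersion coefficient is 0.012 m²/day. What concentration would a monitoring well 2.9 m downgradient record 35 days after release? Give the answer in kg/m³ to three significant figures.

For an instantaneous plane source, C(x,t) = M/(n_e·A·√(4πDt)) · exp(−(x−vt)²/(4Dt)), with n_e·A the pore (flow) area.
Plume center vt = 0.10 × 35 = 3.5 m, so the well at 2.9 m is 0.6 m upgradient of the peak.
√(4πDt) = 2.297 m, giving peak height M/(n_e·A·√(4πDt)) = 8.7/(0.34 × 5.9 × 2.297) = 1.888 kg/m³.
(x−vt)²/(4Dt) = (-0.6)²/(4 × 0.012 × 35) = 0.2143; exp(−0.2143) = 0.8071.
C = 1.888 × 0.8071 = 1.52 kg/m³.

1.52 kg/m³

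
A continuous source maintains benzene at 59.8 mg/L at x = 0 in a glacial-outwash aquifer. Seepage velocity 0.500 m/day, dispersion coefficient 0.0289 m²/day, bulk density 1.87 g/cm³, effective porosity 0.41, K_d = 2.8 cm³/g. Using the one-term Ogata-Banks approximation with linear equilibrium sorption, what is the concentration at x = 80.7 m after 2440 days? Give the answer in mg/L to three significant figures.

Retardation factor R = 1 + ρ_b·K_d/n = 1 + 1.87 × 2.8/0.41 = 13.77.
Sorption retards both mechanisms: v_R = v/R = 0.03631 m/day, D_R = D/R = 0.002099 m²/day.
v_R·t = 0.03631 × 2440 = 88.5964 m; 2√(D_R t) = 4.526 m; argument = (80.7 − 88.5964)/4.526 = -1.745.
C = C₀ × ½·erfc(-1.745) = 59.8 × 0.9932 = 59.4 mg/L.

59.4 mg/L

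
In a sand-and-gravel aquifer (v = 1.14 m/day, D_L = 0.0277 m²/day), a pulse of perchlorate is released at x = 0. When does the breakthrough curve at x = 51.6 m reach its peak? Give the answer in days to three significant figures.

45.2 days

For the 1D instantaneous-source solution, setting ∂C/∂t = 0 at fixed x gives v²t² + 2Dt − x² = 0, so t = (√(D² + v²x²) − D)/v².
√(D² + v²x²) = √(0.0277² + 1.14² × 51.6²) = 58.82; v² = 1.2996.
t = (58.82 − 0.0277)/1.2996 = 45.2 days (vs. the pure-advection estimate x/v = 45.3 d).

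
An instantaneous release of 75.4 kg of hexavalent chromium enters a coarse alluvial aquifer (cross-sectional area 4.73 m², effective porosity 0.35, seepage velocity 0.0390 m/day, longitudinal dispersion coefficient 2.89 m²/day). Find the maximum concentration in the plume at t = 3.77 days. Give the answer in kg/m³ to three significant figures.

3.89 kg/m³

The peak of an instantaneous 1D plume sits at x = vt; there the Gaussian factor is 1 and C_max = M/(n_e·A·√(4πDt)), where n_e·A is the pore area the mass is dissolved in.
√(4πDt) = √(4π × 2.89 × 3.77) = 11.70 m, so C_max = 75.4/(0.35 × 4.73 × 11.70) = 3.89 kg/m³.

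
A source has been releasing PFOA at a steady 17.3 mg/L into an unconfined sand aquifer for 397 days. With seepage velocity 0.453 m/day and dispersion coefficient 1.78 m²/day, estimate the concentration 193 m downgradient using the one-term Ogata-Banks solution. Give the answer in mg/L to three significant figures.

For a continuous step input, C/C₀ ≈ ½·erfc((x−vt)/(2√(Dt))).
vt = 0.453 × 397 = 179.841 m and 2√(Dt) = 2√(1.78 × 397) = 53.17 m.
Argument (x−vt)/(2√(Dt)) = (193 − 179.841)/53.17 = 0.2475; ½·erfc(0.2475) = 0.3632.
C = 17.3 × 0.3632 = 6.28 mg/L.

6.28 mg/L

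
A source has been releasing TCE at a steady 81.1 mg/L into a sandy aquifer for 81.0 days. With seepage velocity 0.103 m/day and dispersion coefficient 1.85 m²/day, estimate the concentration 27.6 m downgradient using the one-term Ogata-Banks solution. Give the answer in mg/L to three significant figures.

10.8 mg/L

For a continuous step input, C/C₀ ≈ ½·erfc((x−vt)/(2√(Dt))).
vt = 0.103 × 81.0 = 8.343 m and 2√(Dt) = 2√(1.85 × 81.0) = 24.48 m.
Argument (x−vt)/(2√(Dt)) = (27.6 − 8.343)/24.48 = 0.7866; ½·erfc(0.7866) = 0.1330.
C = 81.1 × 0.1330 = 10.8 mg/L.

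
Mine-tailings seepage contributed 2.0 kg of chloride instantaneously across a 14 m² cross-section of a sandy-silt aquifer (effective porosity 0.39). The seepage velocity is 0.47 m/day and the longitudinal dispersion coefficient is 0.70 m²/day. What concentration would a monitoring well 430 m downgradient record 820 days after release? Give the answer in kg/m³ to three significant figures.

For an instantaneous plane source, C(x,t) = M/(n_e·A·√(4πDt)) · exp(−(x−vt)²/(4Dt)), with n_e·A the pore (flow) area.
Plume center vt = 0.47 × 820 = 385.4 m, so the well at 430 m is 44.6 m downgradient of the peak.
√(4πDt) = 84.93 m, giving peak height M/(n_e·A·√(4πDt)) = 2.0/(0.39 × 14 × 84.93) = 0.004313 kg/m³.
(x−vt)²/(4Dt) = (44.6)²/(4 × 0.70 × 820) = 0.8664; exp(−0.8664) = 0.4205.
C = 0.004313 × 0.4205 = 0.00181 kg/m³.

0.00181 kg/m³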